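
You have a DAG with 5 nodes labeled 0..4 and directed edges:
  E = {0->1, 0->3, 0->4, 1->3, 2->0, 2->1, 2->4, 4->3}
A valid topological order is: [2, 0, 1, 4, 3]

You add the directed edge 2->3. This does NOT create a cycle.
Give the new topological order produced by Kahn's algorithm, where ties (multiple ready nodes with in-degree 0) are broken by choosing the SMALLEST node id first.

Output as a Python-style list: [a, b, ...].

Answer: [2, 0, 1, 4, 3]

Derivation:
Old toposort: [2, 0, 1, 4, 3]
Added edge: 2->3
Position of 2 (0) < position of 3 (4). Old order still valid.
Run Kahn's algorithm (break ties by smallest node id):
  initial in-degrees: [1, 2, 0, 4, 2]
  ready (indeg=0): [2]
  pop 2: indeg[0]->0; indeg[1]->1; indeg[3]->3; indeg[4]->1 | ready=[0] | order so far=[2]
  pop 0: indeg[1]->0; indeg[3]->2; indeg[4]->0 | ready=[1, 4] | order so far=[2, 0]
  pop 1: indeg[3]->1 | ready=[4] | order so far=[2, 0, 1]
  pop 4: indeg[3]->0 | ready=[3] | order so far=[2, 0, 1, 4]
  pop 3: no out-edges | ready=[] | order so far=[2, 0, 1, 4, 3]
  Result: [2, 0, 1, 4, 3]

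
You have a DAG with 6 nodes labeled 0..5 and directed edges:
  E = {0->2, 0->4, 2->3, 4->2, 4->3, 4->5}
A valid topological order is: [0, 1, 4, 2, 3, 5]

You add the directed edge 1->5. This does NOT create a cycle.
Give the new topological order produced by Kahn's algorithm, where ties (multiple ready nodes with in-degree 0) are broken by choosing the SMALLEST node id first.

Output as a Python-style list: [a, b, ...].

Old toposort: [0, 1, 4, 2, 3, 5]
Added edge: 1->5
Position of 1 (1) < position of 5 (5). Old order still valid.
Run Kahn's algorithm (break ties by smallest node id):
  initial in-degrees: [0, 0, 2, 2, 1, 2]
  ready (indeg=0): [0, 1]
  pop 0: indeg[2]->1; indeg[4]->0 | ready=[1, 4] | order so far=[0]
  pop 1: indeg[5]->1 | ready=[4] | order so far=[0, 1]
  pop 4: indeg[2]->0; indeg[3]->1; indeg[5]->0 | ready=[2, 5] | order so far=[0, 1, 4]
  pop 2: indeg[3]->0 | ready=[3, 5] | order so far=[0, 1, 4, 2]
  pop 3: no out-edges | ready=[5] | order so far=[0, 1, 4, 2, 3]
  pop 5: no out-edges | ready=[] | order so far=[0, 1, 4, 2, 3, 5]
  Result: [0, 1, 4, 2, 3, 5]

Answer: [0, 1, 4, 2, 3, 5]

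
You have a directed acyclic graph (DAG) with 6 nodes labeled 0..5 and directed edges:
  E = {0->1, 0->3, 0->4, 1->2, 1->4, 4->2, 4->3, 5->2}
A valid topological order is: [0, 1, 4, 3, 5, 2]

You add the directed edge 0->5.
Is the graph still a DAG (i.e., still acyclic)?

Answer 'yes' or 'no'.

Answer: yes

Derivation:
Given toposort: [0, 1, 4, 3, 5, 2]
Position of 0: index 0; position of 5: index 4
New edge 0->5: forward
Forward edge: respects the existing order. Still a DAG, same toposort still valid.
Still a DAG? yes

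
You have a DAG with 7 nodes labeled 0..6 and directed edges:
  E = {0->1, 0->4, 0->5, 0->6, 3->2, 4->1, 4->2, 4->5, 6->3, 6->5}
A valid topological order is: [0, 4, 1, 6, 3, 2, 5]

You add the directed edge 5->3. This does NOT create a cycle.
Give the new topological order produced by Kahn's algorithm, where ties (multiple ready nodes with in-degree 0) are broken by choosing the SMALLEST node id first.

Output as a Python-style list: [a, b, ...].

Answer: [0, 4, 1, 6, 5, 3, 2]

Derivation:
Old toposort: [0, 4, 1, 6, 3, 2, 5]
Added edge: 5->3
Position of 5 (6) > position of 3 (4). Must reorder: 5 must now come before 3.
Run Kahn's algorithm (break ties by smallest node id):
  initial in-degrees: [0, 2, 2, 2, 1, 3, 1]
  ready (indeg=0): [0]
  pop 0: indeg[1]->1; indeg[4]->0; indeg[5]->2; indeg[6]->0 | ready=[4, 6] | order so far=[0]
  pop 4: indeg[1]->0; indeg[2]->1; indeg[5]->1 | ready=[1, 6] | order so far=[0, 4]
  pop 1: no out-edges | ready=[6] | order so far=[0, 4, 1]
  pop 6: indeg[3]->1; indeg[5]->0 | ready=[5] | order so far=[0, 4, 1, 6]
  pop 5: indeg[3]->0 | ready=[3] | order so far=[0, 4, 1, 6, 5]
  pop 3: indeg[2]->0 | ready=[2] | order so far=[0, 4, 1, 6, 5, 3]
  pop 2: no out-edges | ready=[] | order so far=[0, 4, 1, 6, 5, 3, 2]
  Result: [0, 4, 1, 6, 5, 3, 2]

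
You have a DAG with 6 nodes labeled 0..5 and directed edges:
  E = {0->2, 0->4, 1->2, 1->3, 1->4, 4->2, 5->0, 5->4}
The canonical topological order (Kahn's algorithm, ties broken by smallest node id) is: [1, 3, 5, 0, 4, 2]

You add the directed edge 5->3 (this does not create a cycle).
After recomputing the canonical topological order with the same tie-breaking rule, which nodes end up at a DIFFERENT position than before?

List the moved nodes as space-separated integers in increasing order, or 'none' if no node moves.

Answer: 0 3 5

Derivation:
Old toposort: [1, 3, 5, 0, 4, 2]
Added edge 5->3
Recompute Kahn (smallest-id tiebreak):
  initial in-degrees: [1, 0, 3, 2, 3, 0]
  ready (indeg=0): [1, 5]
  pop 1: indeg[2]->2; indeg[3]->1; indeg[4]->2 | ready=[5] | order so far=[1]
  pop 5: indeg[0]->0; indeg[3]->0; indeg[4]->1 | ready=[0, 3] | order so far=[1, 5]
  pop 0: indeg[2]->1; indeg[4]->0 | ready=[3, 4] | order so far=[1, 5, 0]
  pop 3: no out-edges | ready=[4] | order so far=[1, 5, 0, 3]
  pop 4: indeg[2]->0 | ready=[2] | order so far=[1, 5, 0, 3, 4]
  pop 2: no out-edges | ready=[] | order so far=[1, 5, 0, 3, 4, 2]
New canonical toposort: [1, 5, 0, 3, 4, 2]
Compare positions:
  Node 0: index 3 -> 2 (moved)
  Node 1: index 0 -> 0 (same)
  Node 2: index 5 -> 5 (same)
  Node 3: index 1 -> 3 (moved)
  Node 4: index 4 -> 4 (same)
  Node 5: index 2 -> 1 (moved)
Nodes that changed position: 0 3 5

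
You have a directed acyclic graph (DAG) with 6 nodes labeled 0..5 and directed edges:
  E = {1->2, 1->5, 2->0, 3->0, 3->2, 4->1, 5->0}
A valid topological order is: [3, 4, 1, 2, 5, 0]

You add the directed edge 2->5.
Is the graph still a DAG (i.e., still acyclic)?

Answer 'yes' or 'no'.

Answer: yes

Derivation:
Given toposort: [3, 4, 1, 2, 5, 0]
Position of 2: index 3; position of 5: index 4
New edge 2->5: forward
Forward edge: respects the existing order. Still a DAG, same toposort still valid.
Still a DAG? yes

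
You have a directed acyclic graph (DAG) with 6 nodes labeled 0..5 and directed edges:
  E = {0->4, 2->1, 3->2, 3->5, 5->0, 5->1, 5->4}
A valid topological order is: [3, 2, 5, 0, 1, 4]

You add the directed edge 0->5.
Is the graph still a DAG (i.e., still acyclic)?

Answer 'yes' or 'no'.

Given toposort: [3, 2, 5, 0, 1, 4]
Position of 0: index 3; position of 5: index 2
New edge 0->5: backward (u after v in old order)
Backward edge: old toposort is now invalid. Check if this creates a cycle.
Does 5 already reach 0? Reachable from 5: [0, 1, 4, 5]. YES -> cycle!
Still a DAG? no

Answer: no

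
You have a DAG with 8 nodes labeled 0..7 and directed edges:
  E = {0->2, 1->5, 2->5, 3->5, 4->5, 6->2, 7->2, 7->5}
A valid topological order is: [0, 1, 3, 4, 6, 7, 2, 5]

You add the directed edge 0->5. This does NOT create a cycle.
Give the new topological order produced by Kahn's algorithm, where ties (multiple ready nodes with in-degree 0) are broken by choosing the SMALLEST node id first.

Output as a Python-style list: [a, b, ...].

Old toposort: [0, 1, 3, 4, 6, 7, 2, 5]
Added edge: 0->5
Position of 0 (0) < position of 5 (7). Old order still valid.
Run Kahn's algorithm (break ties by smallest node id):
  initial in-degrees: [0, 0, 3, 0, 0, 6, 0, 0]
  ready (indeg=0): [0, 1, 3, 4, 6, 7]
  pop 0: indeg[2]->2; indeg[5]->5 | ready=[1, 3, 4, 6, 7] | order so far=[0]
  pop 1: indeg[5]->4 | ready=[3, 4, 6, 7] | order so far=[0, 1]
  pop 3: indeg[5]->3 | ready=[4, 6, 7] | order so far=[0, 1, 3]
  pop 4: indeg[5]->2 | ready=[6, 7] | order so far=[0, 1, 3, 4]
  pop 6: indeg[2]->1 | ready=[7] | order so far=[0, 1, 3, 4, 6]
  pop 7: indeg[2]->0; indeg[5]->1 | ready=[2] | order so far=[0, 1, 3, 4, 6, 7]
  pop 2: indeg[5]->0 | ready=[5] | order so far=[0, 1, 3, 4, 6, 7, 2]
  pop 5: no out-edges | ready=[] | order so far=[0, 1, 3, 4, 6, 7, 2, 5]
  Result: [0, 1, 3, 4, 6, 7, 2, 5]

Answer: [0, 1, 3, 4, 6, 7, 2, 5]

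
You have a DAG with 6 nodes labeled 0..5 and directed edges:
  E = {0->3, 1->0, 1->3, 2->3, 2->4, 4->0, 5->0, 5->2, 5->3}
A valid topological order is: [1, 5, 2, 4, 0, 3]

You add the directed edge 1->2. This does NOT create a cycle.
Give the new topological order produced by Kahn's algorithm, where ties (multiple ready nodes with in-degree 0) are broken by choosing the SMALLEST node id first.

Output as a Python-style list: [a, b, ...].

Answer: [1, 5, 2, 4, 0, 3]

Derivation:
Old toposort: [1, 5, 2, 4, 0, 3]
Added edge: 1->2
Position of 1 (0) < position of 2 (2). Old order still valid.
Run Kahn's algorithm (break ties by smallest node id):
  initial in-degrees: [3, 0, 2, 4, 1, 0]
  ready (indeg=0): [1, 5]
  pop 1: indeg[0]->2; indeg[2]->1; indeg[3]->3 | ready=[5] | order so far=[1]
  pop 5: indeg[0]->1; indeg[2]->0; indeg[3]->2 | ready=[2] | order so far=[1, 5]
  pop 2: indeg[3]->1; indeg[4]->0 | ready=[4] | order so far=[1, 5, 2]
  pop 4: indeg[0]->0 | ready=[0] | order so far=[1, 5, 2, 4]
  pop 0: indeg[3]->0 | ready=[3] | order so far=[1, 5, 2, 4, 0]
  pop 3: no out-edges | ready=[] | order so far=[1, 5, 2, 4, 0, 3]
  Result: [1, 5, 2, 4, 0, 3]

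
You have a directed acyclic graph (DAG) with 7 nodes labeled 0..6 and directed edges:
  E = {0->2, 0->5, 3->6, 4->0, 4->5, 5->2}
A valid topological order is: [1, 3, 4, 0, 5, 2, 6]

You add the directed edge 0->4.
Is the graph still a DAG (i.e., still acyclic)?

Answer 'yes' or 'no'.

Given toposort: [1, 3, 4, 0, 5, 2, 6]
Position of 0: index 3; position of 4: index 2
New edge 0->4: backward (u after v in old order)
Backward edge: old toposort is now invalid. Check if this creates a cycle.
Does 4 already reach 0? Reachable from 4: [0, 2, 4, 5]. YES -> cycle!
Still a DAG? no

Answer: no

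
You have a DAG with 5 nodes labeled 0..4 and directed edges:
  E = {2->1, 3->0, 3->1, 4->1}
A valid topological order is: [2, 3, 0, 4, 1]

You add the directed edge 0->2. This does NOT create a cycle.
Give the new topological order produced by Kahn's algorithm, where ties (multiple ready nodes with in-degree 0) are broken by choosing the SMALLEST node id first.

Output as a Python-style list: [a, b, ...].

Answer: [3, 0, 2, 4, 1]

Derivation:
Old toposort: [2, 3, 0, 4, 1]
Added edge: 0->2
Position of 0 (2) > position of 2 (0). Must reorder: 0 must now come before 2.
Run Kahn's algorithm (break ties by smallest node id):
  initial in-degrees: [1, 3, 1, 0, 0]
  ready (indeg=0): [3, 4]
  pop 3: indeg[0]->0; indeg[1]->2 | ready=[0, 4] | order so far=[3]
  pop 0: indeg[2]->0 | ready=[2, 4] | order so far=[3, 0]
  pop 2: indeg[1]->1 | ready=[4] | order so far=[3, 0, 2]
  pop 4: indeg[1]->0 | ready=[1] | order so far=[3, 0, 2, 4]
  pop 1: no out-edges | ready=[] | order so far=[3, 0, 2, 4, 1]
  Result: [3, 0, 2, 4, 1]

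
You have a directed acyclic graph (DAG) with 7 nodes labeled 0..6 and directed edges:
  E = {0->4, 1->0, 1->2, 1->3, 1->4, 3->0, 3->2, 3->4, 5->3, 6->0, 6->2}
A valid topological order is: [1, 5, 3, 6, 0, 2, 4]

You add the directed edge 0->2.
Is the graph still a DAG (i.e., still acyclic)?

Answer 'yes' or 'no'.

Given toposort: [1, 5, 3, 6, 0, 2, 4]
Position of 0: index 4; position of 2: index 5
New edge 0->2: forward
Forward edge: respects the existing order. Still a DAG, same toposort still valid.
Still a DAG? yes

Answer: yes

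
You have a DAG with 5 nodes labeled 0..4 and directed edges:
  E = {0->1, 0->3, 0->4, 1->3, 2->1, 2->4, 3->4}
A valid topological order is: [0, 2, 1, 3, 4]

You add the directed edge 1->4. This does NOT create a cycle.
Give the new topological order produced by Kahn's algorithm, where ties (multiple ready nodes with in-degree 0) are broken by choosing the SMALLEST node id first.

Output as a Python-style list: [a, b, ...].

Answer: [0, 2, 1, 3, 4]

Derivation:
Old toposort: [0, 2, 1, 3, 4]
Added edge: 1->4
Position of 1 (2) < position of 4 (4). Old order still valid.
Run Kahn's algorithm (break ties by smallest node id):
  initial in-degrees: [0, 2, 0, 2, 4]
  ready (indeg=0): [0, 2]
  pop 0: indeg[1]->1; indeg[3]->1; indeg[4]->3 | ready=[2] | order so far=[0]
  pop 2: indeg[1]->0; indeg[4]->2 | ready=[1] | order so far=[0, 2]
  pop 1: indeg[3]->0; indeg[4]->1 | ready=[3] | order so far=[0, 2, 1]
  pop 3: indeg[4]->0 | ready=[4] | order so far=[0, 2, 1, 3]
  pop 4: no out-edges | ready=[] | order so far=[0, 2, 1, 3, 4]
  Result: [0, 2, 1, 3, 4]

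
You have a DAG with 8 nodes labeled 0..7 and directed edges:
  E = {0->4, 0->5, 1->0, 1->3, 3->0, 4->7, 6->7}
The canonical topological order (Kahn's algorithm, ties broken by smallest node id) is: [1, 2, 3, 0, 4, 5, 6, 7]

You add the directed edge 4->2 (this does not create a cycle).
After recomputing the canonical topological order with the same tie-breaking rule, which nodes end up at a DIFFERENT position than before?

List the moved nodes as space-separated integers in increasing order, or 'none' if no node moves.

Answer: 0 2 3 4

Derivation:
Old toposort: [1, 2, 3, 0, 4, 5, 6, 7]
Added edge 4->2
Recompute Kahn (smallest-id tiebreak):
  initial in-degrees: [2, 0, 1, 1, 1, 1, 0, 2]
  ready (indeg=0): [1, 6]
  pop 1: indeg[0]->1; indeg[3]->0 | ready=[3, 6] | order so far=[1]
  pop 3: indeg[0]->0 | ready=[0, 6] | order so far=[1, 3]
  pop 0: indeg[4]->0; indeg[5]->0 | ready=[4, 5, 6] | order so far=[1, 3, 0]
  pop 4: indeg[2]->0; indeg[7]->1 | ready=[2, 5, 6] | order so far=[1, 3, 0, 4]
  pop 2: no out-edges | ready=[5, 6] | order so far=[1, 3, 0, 4, 2]
  pop 5: no out-edges | ready=[6] | order so far=[1, 3, 0, 4, 2, 5]
  pop 6: indeg[7]->0 | ready=[7] | order so far=[1, 3, 0, 4, 2, 5, 6]
  pop 7: no out-edges | ready=[] | order so far=[1, 3, 0, 4, 2, 5, 6, 7]
New canonical toposort: [1, 3, 0, 4, 2, 5, 6, 7]
Compare positions:
  Node 0: index 3 -> 2 (moved)
  Node 1: index 0 -> 0 (same)
  Node 2: index 1 -> 4 (moved)
  Node 3: index 2 -> 1 (moved)
  Node 4: index 4 -> 3 (moved)
  Node 5: index 5 -> 5 (same)
  Node 6: index 6 -> 6 (same)
  Node 7: index 7 -> 7 (same)
Nodes that changed position: 0 2 3 4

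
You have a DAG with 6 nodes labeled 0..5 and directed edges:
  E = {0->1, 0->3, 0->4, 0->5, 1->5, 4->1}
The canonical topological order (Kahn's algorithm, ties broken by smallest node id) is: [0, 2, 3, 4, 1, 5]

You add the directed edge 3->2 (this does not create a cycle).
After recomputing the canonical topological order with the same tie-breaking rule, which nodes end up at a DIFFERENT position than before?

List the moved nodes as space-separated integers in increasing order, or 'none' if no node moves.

Old toposort: [0, 2, 3, 4, 1, 5]
Added edge 3->2
Recompute Kahn (smallest-id tiebreak):
  initial in-degrees: [0, 2, 1, 1, 1, 2]
  ready (indeg=0): [0]
  pop 0: indeg[1]->1; indeg[3]->0; indeg[4]->0; indeg[5]->1 | ready=[3, 4] | order so far=[0]
  pop 3: indeg[2]->0 | ready=[2, 4] | order so far=[0, 3]
  pop 2: no out-edges | ready=[4] | order so far=[0, 3, 2]
  pop 4: indeg[1]->0 | ready=[1] | order so far=[0, 3, 2, 4]
  pop 1: indeg[5]->0 | ready=[5] | order so far=[0, 3, 2, 4, 1]
  pop 5: no out-edges | ready=[] | order so far=[0, 3, 2, 4, 1, 5]
New canonical toposort: [0, 3, 2, 4, 1, 5]
Compare positions:
  Node 0: index 0 -> 0 (same)
  Node 1: index 4 -> 4 (same)
  Node 2: index 1 -> 2 (moved)
  Node 3: index 2 -> 1 (moved)
  Node 4: index 3 -> 3 (same)
  Node 5: index 5 -> 5 (same)
Nodes that changed position: 2 3

Answer: 2 3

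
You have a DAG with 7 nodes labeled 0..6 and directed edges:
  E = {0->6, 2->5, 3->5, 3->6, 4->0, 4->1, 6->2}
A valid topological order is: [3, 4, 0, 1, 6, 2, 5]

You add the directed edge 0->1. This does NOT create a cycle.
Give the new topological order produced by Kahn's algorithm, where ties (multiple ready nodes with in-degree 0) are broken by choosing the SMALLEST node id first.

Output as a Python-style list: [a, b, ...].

Answer: [3, 4, 0, 1, 6, 2, 5]

Derivation:
Old toposort: [3, 4, 0, 1, 6, 2, 5]
Added edge: 0->1
Position of 0 (2) < position of 1 (3). Old order still valid.
Run Kahn's algorithm (break ties by smallest node id):
  initial in-degrees: [1, 2, 1, 0, 0, 2, 2]
  ready (indeg=0): [3, 4]
  pop 3: indeg[5]->1; indeg[6]->1 | ready=[4] | order so far=[3]
  pop 4: indeg[0]->0; indeg[1]->1 | ready=[0] | order so far=[3, 4]
  pop 0: indeg[1]->0; indeg[6]->0 | ready=[1, 6] | order so far=[3, 4, 0]
  pop 1: no out-edges | ready=[6] | order so far=[3, 4, 0, 1]
  pop 6: indeg[2]->0 | ready=[2] | order so far=[3, 4, 0, 1, 6]
  pop 2: indeg[5]->0 | ready=[5] | order so far=[3, 4, 0, 1, 6, 2]
  pop 5: no out-edges | ready=[] | order so far=[3, 4, 0, 1, 6, 2, 5]
  Result: [3, 4, 0, 1, 6, 2, 5]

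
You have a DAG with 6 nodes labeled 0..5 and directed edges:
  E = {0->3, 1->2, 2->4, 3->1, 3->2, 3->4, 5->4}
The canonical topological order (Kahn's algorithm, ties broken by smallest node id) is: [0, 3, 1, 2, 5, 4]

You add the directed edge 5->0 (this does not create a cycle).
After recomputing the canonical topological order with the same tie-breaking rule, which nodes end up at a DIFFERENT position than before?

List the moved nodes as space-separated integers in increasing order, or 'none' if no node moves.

Old toposort: [0, 3, 1, 2, 5, 4]
Added edge 5->0
Recompute Kahn (smallest-id tiebreak):
  initial in-degrees: [1, 1, 2, 1, 3, 0]
  ready (indeg=0): [5]
  pop 5: indeg[0]->0; indeg[4]->2 | ready=[0] | order so far=[5]
  pop 0: indeg[3]->0 | ready=[3] | order so far=[5, 0]
  pop 3: indeg[1]->0; indeg[2]->1; indeg[4]->1 | ready=[1] | order so far=[5, 0, 3]
  pop 1: indeg[2]->0 | ready=[2] | order so far=[5, 0, 3, 1]
  pop 2: indeg[4]->0 | ready=[4] | order so far=[5, 0, 3, 1, 2]
  pop 4: no out-edges | ready=[] | order so far=[5, 0, 3, 1, 2, 4]
New canonical toposort: [5, 0, 3, 1, 2, 4]
Compare positions:
  Node 0: index 0 -> 1 (moved)
  Node 1: index 2 -> 3 (moved)
  Node 2: index 3 -> 4 (moved)
  Node 3: index 1 -> 2 (moved)
  Node 4: index 5 -> 5 (same)
  Node 5: index 4 -> 0 (moved)
Nodes that changed position: 0 1 2 3 5

Answer: 0 1 2 3 5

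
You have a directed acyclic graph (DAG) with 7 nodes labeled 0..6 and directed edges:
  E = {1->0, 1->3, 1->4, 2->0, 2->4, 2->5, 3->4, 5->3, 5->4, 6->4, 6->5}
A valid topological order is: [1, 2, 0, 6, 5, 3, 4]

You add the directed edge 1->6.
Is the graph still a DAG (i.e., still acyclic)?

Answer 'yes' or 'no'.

Answer: yes

Derivation:
Given toposort: [1, 2, 0, 6, 5, 3, 4]
Position of 1: index 0; position of 6: index 3
New edge 1->6: forward
Forward edge: respects the existing order. Still a DAG, same toposort still valid.
Still a DAG? yes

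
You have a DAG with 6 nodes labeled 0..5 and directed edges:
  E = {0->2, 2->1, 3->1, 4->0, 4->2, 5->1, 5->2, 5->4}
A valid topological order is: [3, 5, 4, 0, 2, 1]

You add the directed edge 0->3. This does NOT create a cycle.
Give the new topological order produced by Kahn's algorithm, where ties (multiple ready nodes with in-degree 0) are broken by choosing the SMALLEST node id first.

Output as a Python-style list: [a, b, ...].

Old toposort: [3, 5, 4, 0, 2, 1]
Added edge: 0->3
Position of 0 (3) > position of 3 (0). Must reorder: 0 must now come before 3.
Run Kahn's algorithm (break ties by smallest node id):
  initial in-degrees: [1, 3, 3, 1, 1, 0]
  ready (indeg=0): [5]
  pop 5: indeg[1]->2; indeg[2]->2; indeg[4]->0 | ready=[4] | order so far=[5]
  pop 4: indeg[0]->0; indeg[2]->1 | ready=[0] | order so far=[5, 4]
  pop 0: indeg[2]->0; indeg[3]->0 | ready=[2, 3] | order so far=[5, 4, 0]
  pop 2: indeg[1]->1 | ready=[3] | order so far=[5, 4, 0, 2]
  pop 3: indeg[1]->0 | ready=[1] | order so far=[5, 4, 0, 2, 3]
  pop 1: no out-edges | ready=[] | order so far=[5, 4, 0, 2, 3, 1]
  Result: [5, 4, 0, 2, 3, 1]

Answer: [5, 4, 0, 2, 3, 1]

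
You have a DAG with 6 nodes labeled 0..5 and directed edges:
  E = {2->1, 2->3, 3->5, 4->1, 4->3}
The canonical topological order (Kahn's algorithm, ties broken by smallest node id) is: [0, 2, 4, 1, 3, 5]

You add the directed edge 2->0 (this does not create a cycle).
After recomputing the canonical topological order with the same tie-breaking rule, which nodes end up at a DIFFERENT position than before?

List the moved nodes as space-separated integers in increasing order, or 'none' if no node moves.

Old toposort: [0, 2, 4, 1, 3, 5]
Added edge 2->0
Recompute Kahn (smallest-id tiebreak):
  initial in-degrees: [1, 2, 0, 2, 0, 1]
  ready (indeg=0): [2, 4]
  pop 2: indeg[0]->0; indeg[1]->1; indeg[3]->1 | ready=[0, 4] | order so far=[2]
  pop 0: no out-edges | ready=[4] | order so far=[2, 0]
  pop 4: indeg[1]->0; indeg[3]->0 | ready=[1, 3] | order so far=[2, 0, 4]
  pop 1: no out-edges | ready=[3] | order so far=[2, 0, 4, 1]
  pop 3: indeg[5]->0 | ready=[5] | order so far=[2, 0, 4, 1, 3]
  pop 5: no out-edges | ready=[] | order so far=[2, 0, 4, 1, 3, 5]
New canonical toposort: [2, 0, 4, 1, 3, 5]
Compare positions:
  Node 0: index 0 -> 1 (moved)
  Node 1: index 3 -> 3 (same)
  Node 2: index 1 -> 0 (moved)
  Node 3: index 4 -> 4 (same)
  Node 4: index 2 -> 2 (same)
  Node 5: index 5 -> 5 (same)
Nodes that changed position: 0 2

Answer: 0 2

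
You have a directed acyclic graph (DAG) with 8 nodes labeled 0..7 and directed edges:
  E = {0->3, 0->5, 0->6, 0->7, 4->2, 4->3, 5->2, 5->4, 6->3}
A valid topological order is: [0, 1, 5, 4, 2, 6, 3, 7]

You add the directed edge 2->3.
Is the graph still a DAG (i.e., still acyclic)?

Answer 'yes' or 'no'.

Answer: yes

Derivation:
Given toposort: [0, 1, 5, 4, 2, 6, 3, 7]
Position of 2: index 4; position of 3: index 6
New edge 2->3: forward
Forward edge: respects the existing order. Still a DAG, same toposort still valid.
Still a DAG? yes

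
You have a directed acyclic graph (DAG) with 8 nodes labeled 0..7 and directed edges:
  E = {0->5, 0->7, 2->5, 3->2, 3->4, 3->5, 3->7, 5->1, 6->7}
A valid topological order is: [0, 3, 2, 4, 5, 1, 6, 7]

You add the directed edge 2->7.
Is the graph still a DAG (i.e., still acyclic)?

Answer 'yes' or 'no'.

Given toposort: [0, 3, 2, 4, 5, 1, 6, 7]
Position of 2: index 2; position of 7: index 7
New edge 2->7: forward
Forward edge: respects the existing order. Still a DAG, same toposort still valid.
Still a DAG? yes

Answer: yes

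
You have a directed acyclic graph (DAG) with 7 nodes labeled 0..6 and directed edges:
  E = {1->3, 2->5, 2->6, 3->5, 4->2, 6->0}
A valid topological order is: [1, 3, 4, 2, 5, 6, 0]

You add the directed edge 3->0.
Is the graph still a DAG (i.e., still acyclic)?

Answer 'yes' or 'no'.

Answer: yes

Derivation:
Given toposort: [1, 3, 4, 2, 5, 6, 0]
Position of 3: index 1; position of 0: index 6
New edge 3->0: forward
Forward edge: respects the existing order. Still a DAG, same toposort still valid.
Still a DAG? yes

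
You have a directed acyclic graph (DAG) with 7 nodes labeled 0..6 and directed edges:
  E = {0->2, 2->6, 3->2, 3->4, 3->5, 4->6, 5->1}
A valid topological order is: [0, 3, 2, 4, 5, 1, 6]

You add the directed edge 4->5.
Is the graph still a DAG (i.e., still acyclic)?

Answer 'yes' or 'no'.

Answer: yes

Derivation:
Given toposort: [0, 3, 2, 4, 5, 1, 6]
Position of 4: index 3; position of 5: index 4
New edge 4->5: forward
Forward edge: respects the existing order. Still a DAG, same toposort still valid.
Still a DAG? yes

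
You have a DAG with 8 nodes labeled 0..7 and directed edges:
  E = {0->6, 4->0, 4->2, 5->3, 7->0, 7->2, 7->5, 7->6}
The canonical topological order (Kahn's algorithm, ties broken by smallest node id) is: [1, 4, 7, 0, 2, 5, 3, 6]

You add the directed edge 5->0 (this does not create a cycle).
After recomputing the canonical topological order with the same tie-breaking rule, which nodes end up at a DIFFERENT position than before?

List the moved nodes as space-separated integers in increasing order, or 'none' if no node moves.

Old toposort: [1, 4, 7, 0, 2, 5, 3, 6]
Added edge 5->0
Recompute Kahn (smallest-id tiebreak):
  initial in-degrees: [3, 0, 2, 1, 0, 1, 2, 0]
  ready (indeg=0): [1, 4, 7]
  pop 1: no out-edges | ready=[4, 7] | order so far=[1]
  pop 4: indeg[0]->2; indeg[2]->1 | ready=[7] | order so far=[1, 4]
  pop 7: indeg[0]->1; indeg[2]->0; indeg[5]->0; indeg[6]->1 | ready=[2, 5] | order so far=[1, 4, 7]
  pop 2: no out-edges | ready=[5] | order so far=[1, 4, 7, 2]
  pop 5: indeg[0]->0; indeg[3]->0 | ready=[0, 3] | order so far=[1, 4, 7, 2, 5]
  pop 0: indeg[6]->0 | ready=[3, 6] | order so far=[1, 4, 7, 2, 5, 0]
  pop 3: no out-edges | ready=[6] | order so far=[1, 4, 7, 2, 5, 0, 3]
  pop 6: no out-edges | ready=[] | order so far=[1, 4, 7, 2, 5, 0, 3, 6]
New canonical toposort: [1, 4, 7, 2, 5, 0, 3, 6]
Compare positions:
  Node 0: index 3 -> 5 (moved)
  Node 1: index 0 -> 0 (same)
  Node 2: index 4 -> 3 (moved)
  Node 3: index 6 -> 6 (same)
  Node 4: index 1 -> 1 (same)
  Node 5: index 5 -> 4 (moved)
  Node 6: index 7 -> 7 (same)
  Node 7: index 2 -> 2 (same)
Nodes that changed position: 0 2 5

Answer: 0 2 5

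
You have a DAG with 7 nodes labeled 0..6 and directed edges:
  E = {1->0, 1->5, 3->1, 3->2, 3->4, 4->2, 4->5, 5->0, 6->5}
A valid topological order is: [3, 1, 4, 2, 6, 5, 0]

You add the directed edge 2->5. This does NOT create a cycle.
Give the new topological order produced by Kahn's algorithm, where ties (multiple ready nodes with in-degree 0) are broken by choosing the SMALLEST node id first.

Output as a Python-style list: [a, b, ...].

Old toposort: [3, 1, 4, 2, 6, 5, 0]
Added edge: 2->5
Position of 2 (3) < position of 5 (5). Old order still valid.
Run Kahn's algorithm (break ties by smallest node id):
  initial in-degrees: [2, 1, 2, 0, 1, 4, 0]
  ready (indeg=0): [3, 6]
  pop 3: indeg[1]->0; indeg[2]->1; indeg[4]->0 | ready=[1, 4, 6] | order so far=[3]
  pop 1: indeg[0]->1; indeg[5]->3 | ready=[4, 6] | order so far=[3, 1]
  pop 4: indeg[2]->0; indeg[5]->2 | ready=[2, 6] | order so far=[3, 1, 4]
  pop 2: indeg[5]->1 | ready=[6] | order so far=[3, 1, 4, 2]
  pop 6: indeg[5]->0 | ready=[5] | order so far=[3, 1, 4, 2, 6]
  pop 5: indeg[0]->0 | ready=[0] | order so far=[3, 1, 4, 2, 6, 5]
  pop 0: no out-edges | ready=[] | order so far=[3, 1, 4, 2, 6, 5, 0]
  Result: [3, 1, 4, 2, 6, 5, 0]

Answer: [3, 1, 4, 2, 6, 5, 0]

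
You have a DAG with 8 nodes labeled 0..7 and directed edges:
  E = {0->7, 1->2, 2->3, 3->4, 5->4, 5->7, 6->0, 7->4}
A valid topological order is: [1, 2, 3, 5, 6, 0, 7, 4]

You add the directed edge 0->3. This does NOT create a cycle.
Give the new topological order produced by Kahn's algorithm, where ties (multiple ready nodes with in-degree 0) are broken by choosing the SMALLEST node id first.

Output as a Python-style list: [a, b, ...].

Answer: [1, 2, 5, 6, 0, 3, 7, 4]

Derivation:
Old toposort: [1, 2, 3, 5, 6, 0, 7, 4]
Added edge: 0->3
Position of 0 (5) > position of 3 (2). Must reorder: 0 must now come before 3.
Run Kahn's algorithm (break ties by smallest node id):
  initial in-degrees: [1, 0, 1, 2, 3, 0, 0, 2]
  ready (indeg=0): [1, 5, 6]
  pop 1: indeg[2]->0 | ready=[2, 5, 6] | order so far=[1]
  pop 2: indeg[3]->1 | ready=[5, 6] | order so far=[1, 2]
  pop 5: indeg[4]->2; indeg[7]->1 | ready=[6] | order so far=[1, 2, 5]
  pop 6: indeg[0]->0 | ready=[0] | order so far=[1, 2, 5, 6]
  pop 0: indeg[3]->0; indeg[7]->0 | ready=[3, 7] | order so far=[1, 2, 5, 6, 0]
  pop 3: indeg[4]->1 | ready=[7] | order so far=[1, 2, 5, 6, 0, 3]
  pop 7: indeg[4]->0 | ready=[4] | order so far=[1, 2, 5, 6, 0, 3, 7]
  pop 4: no out-edges | ready=[] | order so far=[1, 2, 5, 6, 0, 3, 7, 4]
  Result: [1, 2, 5, 6, 0, 3, 7, 4]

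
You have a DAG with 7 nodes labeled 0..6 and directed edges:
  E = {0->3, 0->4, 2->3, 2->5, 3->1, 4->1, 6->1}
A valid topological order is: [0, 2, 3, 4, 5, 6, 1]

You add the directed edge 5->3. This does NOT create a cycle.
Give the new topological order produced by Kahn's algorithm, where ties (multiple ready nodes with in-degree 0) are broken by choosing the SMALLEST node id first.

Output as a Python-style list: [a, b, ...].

Old toposort: [0, 2, 3, 4, 5, 6, 1]
Added edge: 5->3
Position of 5 (4) > position of 3 (2). Must reorder: 5 must now come before 3.
Run Kahn's algorithm (break ties by smallest node id):
  initial in-degrees: [0, 3, 0, 3, 1, 1, 0]
  ready (indeg=0): [0, 2, 6]
  pop 0: indeg[3]->2; indeg[4]->0 | ready=[2, 4, 6] | order so far=[0]
  pop 2: indeg[3]->1; indeg[5]->0 | ready=[4, 5, 6] | order so far=[0, 2]
  pop 4: indeg[1]->2 | ready=[5, 6] | order so far=[0, 2, 4]
  pop 5: indeg[3]->0 | ready=[3, 6] | order so far=[0, 2, 4, 5]
  pop 3: indeg[1]->1 | ready=[6] | order so far=[0, 2, 4, 5, 3]
  pop 6: indeg[1]->0 | ready=[1] | order so far=[0, 2, 4, 5, 3, 6]
  pop 1: no out-edges | ready=[] | order so far=[0, 2, 4, 5, 3, 6, 1]
  Result: [0, 2, 4, 5, 3, 6, 1]

Answer: [0, 2, 4, 5, 3, 6, 1]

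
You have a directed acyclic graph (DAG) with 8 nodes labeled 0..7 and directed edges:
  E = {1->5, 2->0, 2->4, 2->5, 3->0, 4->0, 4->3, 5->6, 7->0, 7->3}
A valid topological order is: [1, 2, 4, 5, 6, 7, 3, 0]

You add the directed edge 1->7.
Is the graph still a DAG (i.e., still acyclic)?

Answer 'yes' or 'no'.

Answer: yes

Derivation:
Given toposort: [1, 2, 4, 5, 6, 7, 3, 0]
Position of 1: index 0; position of 7: index 5
New edge 1->7: forward
Forward edge: respects the existing order. Still a DAG, same toposort still valid.
Still a DAG? yes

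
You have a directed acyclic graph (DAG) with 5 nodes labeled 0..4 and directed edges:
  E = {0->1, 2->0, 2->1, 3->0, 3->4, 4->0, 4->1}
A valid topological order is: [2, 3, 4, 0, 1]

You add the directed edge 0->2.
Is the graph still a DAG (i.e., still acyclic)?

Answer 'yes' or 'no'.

Answer: no

Derivation:
Given toposort: [2, 3, 4, 0, 1]
Position of 0: index 3; position of 2: index 0
New edge 0->2: backward (u after v in old order)
Backward edge: old toposort is now invalid. Check if this creates a cycle.
Does 2 already reach 0? Reachable from 2: [0, 1, 2]. YES -> cycle!
Still a DAG? no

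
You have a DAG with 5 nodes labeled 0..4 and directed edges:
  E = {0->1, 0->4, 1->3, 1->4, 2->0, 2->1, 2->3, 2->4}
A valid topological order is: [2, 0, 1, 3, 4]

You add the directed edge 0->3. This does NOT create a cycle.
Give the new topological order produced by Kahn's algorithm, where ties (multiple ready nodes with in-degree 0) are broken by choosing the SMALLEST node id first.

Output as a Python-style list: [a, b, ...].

Old toposort: [2, 0, 1, 3, 4]
Added edge: 0->3
Position of 0 (1) < position of 3 (3). Old order still valid.
Run Kahn's algorithm (break ties by smallest node id):
  initial in-degrees: [1, 2, 0, 3, 3]
  ready (indeg=0): [2]
  pop 2: indeg[0]->0; indeg[1]->1; indeg[3]->2; indeg[4]->2 | ready=[0] | order so far=[2]
  pop 0: indeg[1]->0; indeg[3]->1; indeg[4]->1 | ready=[1] | order so far=[2, 0]
  pop 1: indeg[3]->0; indeg[4]->0 | ready=[3, 4] | order so far=[2, 0, 1]
  pop 3: no out-edges | ready=[4] | order so far=[2, 0, 1, 3]
  pop 4: no out-edges | ready=[] | order so far=[2, 0, 1, 3, 4]
  Result: [2, 0, 1, 3, 4]

Answer: [2, 0, 1, 3, 4]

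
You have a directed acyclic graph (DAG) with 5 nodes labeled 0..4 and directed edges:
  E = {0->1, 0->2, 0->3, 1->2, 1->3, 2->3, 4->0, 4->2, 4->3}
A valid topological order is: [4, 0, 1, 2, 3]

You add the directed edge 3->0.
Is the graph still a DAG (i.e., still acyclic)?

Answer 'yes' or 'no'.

Answer: no

Derivation:
Given toposort: [4, 0, 1, 2, 3]
Position of 3: index 4; position of 0: index 1
New edge 3->0: backward (u after v in old order)
Backward edge: old toposort is now invalid. Check if this creates a cycle.
Does 0 already reach 3? Reachable from 0: [0, 1, 2, 3]. YES -> cycle!
Still a DAG? no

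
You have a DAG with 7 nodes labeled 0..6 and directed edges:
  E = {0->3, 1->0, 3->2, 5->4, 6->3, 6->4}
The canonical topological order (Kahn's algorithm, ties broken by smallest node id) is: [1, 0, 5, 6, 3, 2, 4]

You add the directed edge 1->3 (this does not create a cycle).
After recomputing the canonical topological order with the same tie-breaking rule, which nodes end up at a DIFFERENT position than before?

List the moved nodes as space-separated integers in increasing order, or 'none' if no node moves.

Old toposort: [1, 0, 5, 6, 3, 2, 4]
Added edge 1->3
Recompute Kahn (smallest-id tiebreak):
  initial in-degrees: [1, 0, 1, 3, 2, 0, 0]
  ready (indeg=0): [1, 5, 6]
  pop 1: indeg[0]->0; indeg[3]->2 | ready=[0, 5, 6] | order so far=[1]
  pop 0: indeg[3]->1 | ready=[5, 6] | order so far=[1, 0]
  pop 5: indeg[4]->1 | ready=[6] | order so far=[1, 0, 5]
  pop 6: indeg[3]->0; indeg[4]->0 | ready=[3, 4] | order so far=[1, 0, 5, 6]
  pop 3: indeg[2]->0 | ready=[2, 4] | order so far=[1, 0, 5, 6, 3]
  pop 2: no out-edges | ready=[4] | order so far=[1, 0, 5, 6, 3, 2]
  pop 4: no out-edges | ready=[] | order so far=[1, 0, 5, 6, 3, 2, 4]
New canonical toposort: [1, 0, 5, 6, 3, 2, 4]
Compare positions:
  Node 0: index 1 -> 1 (same)
  Node 1: index 0 -> 0 (same)
  Node 2: index 5 -> 5 (same)
  Node 3: index 4 -> 4 (same)
  Node 4: index 6 -> 6 (same)
  Node 5: index 2 -> 2 (same)
  Node 6: index 3 -> 3 (same)
Nodes that changed position: none

Answer: none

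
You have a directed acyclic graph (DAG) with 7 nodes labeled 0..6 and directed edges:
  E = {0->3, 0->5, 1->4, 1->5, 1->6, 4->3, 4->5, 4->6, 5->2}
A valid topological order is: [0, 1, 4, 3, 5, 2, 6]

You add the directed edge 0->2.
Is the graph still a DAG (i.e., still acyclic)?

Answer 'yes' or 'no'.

Given toposort: [0, 1, 4, 3, 5, 2, 6]
Position of 0: index 0; position of 2: index 5
New edge 0->2: forward
Forward edge: respects the existing order. Still a DAG, same toposort still valid.
Still a DAG? yes

Answer: yes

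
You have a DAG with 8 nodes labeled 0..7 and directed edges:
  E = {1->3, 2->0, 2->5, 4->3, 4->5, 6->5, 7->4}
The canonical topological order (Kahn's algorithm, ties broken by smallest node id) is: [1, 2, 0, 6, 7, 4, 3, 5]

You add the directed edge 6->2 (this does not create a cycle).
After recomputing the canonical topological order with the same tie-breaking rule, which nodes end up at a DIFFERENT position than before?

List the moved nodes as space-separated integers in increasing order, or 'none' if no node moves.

Old toposort: [1, 2, 0, 6, 7, 4, 3, 5]
Added edge 6->2
Recompute Kahn (smallest-id tiebreak):
  initial in-degrees: [1, 0, 1, 2, 1, 3, 0, 0]
  ready (indeg=0): [1, 6, 7]
  pop 1: indeg[3]->1 | ready=[6, 7] | order so far=[1]
  pop 6: indeg[2]->0; indeg[5]->2 | ready=[2, 7] | order so far=[1, 6]
  pop 2: indeg[0]->0; indeg[5]->1 | ready=[0, 7] | order so far=[1, 6, 2]
  pop 0: no out-edges | ready=[7] | order so far=[1, 6, 2, 0]
  pop 7: indeg[4]->0 | ready=[4] | order so far=[1, 6, 2, 0, 7]
  pop 4: indeg[3]->0; indeg[5]->0 | ready=[3, 5] | order so far=[1, 6, 2, 0, 7, 4]
  pop 3: no out-edges | ready=[5] | order so far=[1, 6, 2, 0, 7, 4, 3]
  pop 5: no out-edges | ready=[] | order so far=[1, 6, 2, 0, 7, 4, 3, 5]
New canonical toposort: [1, 6, 2, 0, 7, 4, 3, 5]
Compare positions:
  Node 0: index 2 -> 3 (moved)
  Node 1: index 0 -> 0 (same)
  Node 2: index 1 -> 2 (moved)
  Node 3: index 6 -> 6 (same)
  Node 4: index 5 -> 5 (same)
  Node 5: index 7 -> 7 (same)
  Node 6: index 3 -> 1 (moved)
  Node 7: index 4 -> 4 (same)
Nodes that changed position: 0 2 6

Answer: 0 2 6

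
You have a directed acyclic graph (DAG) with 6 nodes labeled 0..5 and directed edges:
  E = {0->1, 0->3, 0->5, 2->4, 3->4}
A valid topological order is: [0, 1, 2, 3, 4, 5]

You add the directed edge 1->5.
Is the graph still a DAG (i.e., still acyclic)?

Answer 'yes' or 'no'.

Given toposort: [0, 1, 2, 3, 4, 5]
Position of 1: index 1; position of 5: index 5
New edge 1->5: forward
Forward edge: respects the existing order. Still a DAG, same toposort still valid.
Still a DAG? yes

Answer: yes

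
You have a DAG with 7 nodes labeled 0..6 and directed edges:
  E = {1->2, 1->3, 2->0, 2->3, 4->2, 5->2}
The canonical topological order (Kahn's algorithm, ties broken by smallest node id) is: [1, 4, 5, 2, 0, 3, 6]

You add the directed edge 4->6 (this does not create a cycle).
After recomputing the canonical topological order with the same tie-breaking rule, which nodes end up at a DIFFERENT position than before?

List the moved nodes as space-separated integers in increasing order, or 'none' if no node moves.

Old toposort: [1, 4, 5, 2, 0, 3, 6]
Added edge 4->6
Recompute Kahn (smallest-id tiebreak):
  initial in-degrees: [1, 0, 3, 2, 0, 0, 1]
  ready (indeg=0): [1, 4, 5]
  pop 1: indeg[2]->2; indeg[3]->1 | ready=[4, 5] | order so far=[1]
  pop 4: indeg[2]->1; indeg[6]->0 | ready=[5, 6] | order so far=[1, 4]
  pop 5: indeg[2]->0 | ready=[2, 6] | order so far=[1, 4, 5]
  pop 2: indeg[0]->0; indeg[3]->0 | ready=[0, 3, 6] | order so far=[1, 4, 5, 2]
  pop 0: no out-edges | ready=[3, 6] | order so far=[1, 4, 5, 2, 0]
  pop 3: no out-edges | ready=[6] | order so far=[1, 4, 5, 2, 0, 3]
  pop 6: no out-edges | ready=[] | order so far=[1, 4, 5, 2, 0, 3, 6]
New canonical toposort: [1, 4, 5, 2, 0, 3, 6]
Compare positions:
  Node 0: index 4 -> 4 (same)
  Node 1: index 0 -> 0 (same)
  Node 2: index 3 -> 3 (same)
  Node 3: index 5 -> 5 (same)
  Node 4: index 1 -> 1 (same)
  Node 5: index 2 -> 2 (same)
  Node 6: index 6 -> 6 (same)
Nodes that changed position: none

Answer: none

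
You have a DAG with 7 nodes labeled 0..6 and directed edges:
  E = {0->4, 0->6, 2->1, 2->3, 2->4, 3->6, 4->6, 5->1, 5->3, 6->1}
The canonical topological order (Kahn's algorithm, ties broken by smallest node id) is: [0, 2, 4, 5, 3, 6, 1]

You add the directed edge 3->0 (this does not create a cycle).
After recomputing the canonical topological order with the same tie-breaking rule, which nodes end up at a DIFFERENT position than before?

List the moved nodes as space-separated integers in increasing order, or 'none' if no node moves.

Old toposort: [0, 2, 4, 5, 3, 6, 1]
Added edge 3->0
Recompute Kahn (smallest-id tiebreak):
  initial in-degrees: [1, 3, 0, 2, 2, 0, 3]
  ready (indeg=0): [2, 5]
  pop 2: indeg[1]->2; indeg[3]->1; indeg[4]->1 | ready=[5] | order so far=[2]
  pop 5: indeg[1]->1; indeg[3]->0 | ready=[3] | order so far=[2, 5]
  pop 3: indeg[0]->0; indeg[6]->2 | ready=[0] | order so far=[2, 5, 3]
  pop 0: indeg[4]->0; indeg[6]->1 | ready=[4] | order so far=[2, 5, 3, 0]
  pop 4: indeg[6]->0 | ready=[6] | order so far=[2, 5, 3, 0, 4]
  pop 6: indeg[1]->0 | ready=[1] | order so far=[2, 5, 3, 0, 4, 6]
  pop 1: no out-edges | ready=[] | order so far=[2, 5, 3, 0, 4, 6, 1]
New canonical toposort: [2, 5, 3, 0, 4, 6, 1]
Compare positions:
  Node 0: index 0 -> 3 (moved)
  Node 1: index 6 -> 6 (same)
  Node 2: index 1 -> 0 (moved)
  Node 3: index 4 -> 2 (moved)
  Node 4: index 2 -> 4 (moved)
  Node 5: index 3 -> 1 (moved)
  Node 6: index 5 -> 5 (same)
Nodes that changed position: 0 2 3 4 5

Answer: 0 2 3 4 5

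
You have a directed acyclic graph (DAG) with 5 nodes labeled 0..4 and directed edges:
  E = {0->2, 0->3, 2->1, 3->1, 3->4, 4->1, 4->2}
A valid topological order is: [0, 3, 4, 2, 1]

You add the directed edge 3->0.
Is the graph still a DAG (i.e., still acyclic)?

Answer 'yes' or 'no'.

Answer: no

Derivation:
Given toposort: [0, 3, 4, 2, 1]
Position of 3: index 1; position of 0: index 0
New edge 3->0: backward (u after v in old order)
Backward edge: old toposort is now invalid. Check if this creates a cycle.
Does 0 already reach 3? Reachable from 0: [0, 1, 2, 3, 4]. YES -> cycle!
Still a DAG? no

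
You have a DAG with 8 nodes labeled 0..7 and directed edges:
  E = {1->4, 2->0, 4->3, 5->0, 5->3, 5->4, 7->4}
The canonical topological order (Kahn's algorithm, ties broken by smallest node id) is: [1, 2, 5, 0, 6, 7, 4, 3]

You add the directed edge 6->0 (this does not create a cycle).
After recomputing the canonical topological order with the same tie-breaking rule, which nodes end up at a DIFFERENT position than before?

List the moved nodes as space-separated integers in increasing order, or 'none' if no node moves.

Old toposort: [1, 2, 5, 0, 6, 7, 4, 3]
Added edge 6->0
Recompute Kahn (smallest-id tiebreak):
  initial in-degrees: [3, 0, 0, 2, 3, 0, 0, 0]
  ready (indeg=0): [1, 2, 5, 6, 7]
  pop 1: indeg[4]->2 | ready=[2, 5, 6, 7] | order so far=[1]
  pop 2: indeg[0]->2 | ready=[5, 6, 7] | order so far=[1, 2]
  pop 5: indeg[0]->1; indeg[3]->1; indeg[4]->1 | ready=[6, 7] | order so far=[1, 2, 5]
  pop 6: indeg[0]->0 | ready=[0, 7] | order so far=[1, 2, 5, 6]
  pop 0: no out-edges | ready=[7] | order so far=[1, 2, 5, 6, 0]
  pop 7: indeg[4]->0 | ready=[4] | order so far=[1, 2, 5, 6, 0, 7]
  pop 4: indeg[3]->0 | ready=[3] | order so far=[1, 2, 5, 6, 0, 7, 4]
  pop 3: no out-edges | ready=[] | order so far=[1, 2, 5, 6, 0, 7, 4, 3]
New canonical toposort: [1, 2, 5, 6, 0, 7, 4, 3]
Compare positions:
  Node 0: index 3 -> 4 (moved)
  Node 1: index 0 -> 0 (same)
  Node 2: index 1 -> 1 (same)
  Node 3: index 7 -> 7 (same)
  Node 4: index 6 -> 6 (same)
  Node 5: index 2 -> 2 (same)
  Node 6: index 4 -> 3 (moved)
  Node 7: index 5 -> 5 (same)
Nodes that changed position: 0 6

Answer: 0 6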